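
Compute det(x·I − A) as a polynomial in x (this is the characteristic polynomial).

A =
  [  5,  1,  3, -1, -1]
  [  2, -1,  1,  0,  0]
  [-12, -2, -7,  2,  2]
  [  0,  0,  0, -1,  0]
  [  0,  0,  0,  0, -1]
x^5 + 5*x^4 + 10*x^3 + 10*x^2 + 5*x + 1

Expanding det(x·I − A) (e.g. by cofactor expansion or by noting that A is similar to its Jordan form J, which has the same characteristic polynomial as A) gives
  χ_A(x) = x^5 + 5*x^4 + 10*x^3 + 10*x^2 + 5*x + 1
which factors as (x + 1)^5. The eigenvalues (with algebraic multiplicities) are λ = -1 with multiplicity 5.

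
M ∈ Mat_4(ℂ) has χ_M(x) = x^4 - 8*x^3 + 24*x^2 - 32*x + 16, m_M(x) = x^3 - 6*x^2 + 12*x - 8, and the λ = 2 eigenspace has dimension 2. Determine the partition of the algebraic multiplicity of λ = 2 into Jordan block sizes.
Block sizes for λ = 2: [3, 1]

Step 1 — from the characteristic polynomial, algebraic multiplicity of λ = 2 is 4. From dim ker(M − (2)·I) = 2, there are exactly 2 Jordan blocks for λ = 2.
Step 2 — from the minimal polynomial, the factor (x − 2)^3 tells us the largest block for λ = 2 has size 3.
Step 3 — with total size 4, 2 blocks, and largest block 3, the block sizes (in nonincreasing order) are [3, 1].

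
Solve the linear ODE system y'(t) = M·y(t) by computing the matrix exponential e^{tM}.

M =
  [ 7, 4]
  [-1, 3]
e^{tM} =
  [2*t*exp(5*t) + exp(5*t), 4*t*exp(5*t)]
  [-t*exp(5*t), -2*t*exp(5*t) + exp(5*t)]

Strategy: write M = P · J · P⁻¹ where J is a Jordan canonical form, so e^{tM} = P · e^{tJ} · P⁻¹, and e^{tJ} can be computed block-by-block.

M has Jordan form
J =
  [5, 1]
  [0, 5]
(up to reordering of blocks).

Per-block formulas:
  For a 2×2 Jordan block J_2(5): exp(t · J_2(5)) = e^(5t)·(I + t·N), where N is the 2×2 nilpotent shift.

After assembling e^{tJ} and conjugating by P, we get:

e^{tM} =
  [2*t*exp(5*t) + exp(5*t), 4*t*exp(5*t)]
  [-t*exp(5*t), -2*t*exp(5*t) + exp(5*t)]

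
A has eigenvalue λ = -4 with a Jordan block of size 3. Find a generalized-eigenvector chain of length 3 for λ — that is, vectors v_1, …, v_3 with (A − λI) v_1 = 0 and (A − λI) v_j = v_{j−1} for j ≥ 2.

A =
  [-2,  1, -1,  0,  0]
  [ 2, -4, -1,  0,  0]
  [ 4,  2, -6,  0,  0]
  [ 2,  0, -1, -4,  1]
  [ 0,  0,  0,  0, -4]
A Jordan chain for λ = -4 of length 3:
v_1 = (2, 0, 4, 0, 0)ᵀ
v_2 = (2, 2, 4, 2, 0)ᵀ
v_3 = (1, 0, 0, 0, 0)ᵀ

Let N = A − (-4)·I. We want v_3 with N^3 v_3 = 0 but N^2 v_3 ≠ 0; then v_{j-1} := N · v_j for j = 3, …, 2.

Pick v_3 = (1, 0, 0, 0, 0)ᵀ.
Then v_2 = N · v_3 = (2, 2, 4, 2, 0)ᵀ.
Then v_1 = N · v_2 = (2, 0, 4, 0, 0)ᵀ.

Sanity check: (A − (-4)·I) v_1 = (0, 0, 0, 0, 0)ᵀ = 0. ✓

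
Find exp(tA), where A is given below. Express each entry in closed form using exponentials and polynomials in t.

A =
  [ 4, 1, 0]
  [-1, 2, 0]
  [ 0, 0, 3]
e^{tA} =
  [t*exp(3*t) + exp(3*t), t*exp(3*t), 0]
  [-t*exp(3*t), -t*exp(3*t) + exp(3*t), 0]
  [0, 0, exp(3*t)]

Strategy: write A = P · J · P⁻¹ where J is a Jordan canonical form, so e^{tA} = P · e^{tJ} · P⁻¹, and e^{tJ} can be computed block-by-block.

A has Jordan form
J =
  [3, 1, 0]
  [0, 3, 0]
  [0, 0, 3]
(up to reordering of blocks).

Per-block formulas:
  For a 2×2 Jordan block J_2(3): exp(t · J_2(3)) = e^(3t)·(I + t·N), where N is the 2×2 nilpotent shift.
  For a 1×1 block at λ = 3: exp(t · [3]) = [e^(3t)].

After assembling e^{tJ} and conjugating by P, we get:

e^{tA} =
  [t*exp(3*t) + exp(3*t), t*exp(3*t), 0]
  [-t*exp(3*t), -t*exp(3*t) + exp(3*t), 0]
  [0, 0, exp(3*t)]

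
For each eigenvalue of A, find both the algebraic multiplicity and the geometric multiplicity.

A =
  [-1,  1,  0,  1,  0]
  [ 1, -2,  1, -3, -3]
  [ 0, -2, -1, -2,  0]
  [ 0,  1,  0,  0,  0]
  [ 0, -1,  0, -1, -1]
λ = -1: alg = 5, geom = 3

Step 1 — factor the characteristic polynomial to read off the algebraic multiplicities:
  χ_A(x) = (x + 1)^5

Step 2 — compute geometric multiplicities via the rank-nullity identity g(λ) = n − rank(A − λI):
  rank(A − (-1)·I) = 2, so dim ker(A − (-1)·I) = n − 2 = 3

Summary:
  λ = -1: algebraic multiplicity = 5, geometric multiplicity = 3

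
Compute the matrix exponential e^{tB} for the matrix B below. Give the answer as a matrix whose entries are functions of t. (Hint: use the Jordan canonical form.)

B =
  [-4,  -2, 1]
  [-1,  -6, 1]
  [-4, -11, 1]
e^{tB} =
  [-t^2*exp(-3*t)/2 - t*exp(-3*t) + exp(-3*t), -3*t^2*exp(-3*t)/2 - 2*t*exp(-3*t), t^2*exp(-3*t)/2 + t*exp(-3*t)]
  [-t*exp(-3*t), -3*t*exp(-3*t) + exp(-3*t), t*exp(-3*t)]
  [-t^2*exp(-3*t)/2 - 4*t*exp(-3*t), -3*t^2*exp(-3*t)/2 - 11*t*exp(-3*t), t^2*exp(-3*t)/2 + 4*t*exp(-3*t) + exp(-3*t)]

Strategy: write B = P · J · P⁻¹ where J is a Jordan canonical form, so e^{tB} = P · e^{tJ} · P⁻¹, and e^{tJ} can be computed block-by-block.

B has Jordan form
J =
  [-3,  1,  0]
  [ 0, -3,  1]
  [ 0,  0, -3]
(up to reordering of blocks).

Per-block formulas:
  For a 3×3 Jordan block J_3(-3): exp(t · J_3(-3)) = e^(-3t)·(I + t·N + (t^2/2)·N^2), where N is the 3×3 nilpotent shift.

After assembling e^{tJ} and conjugating by P, we get:

e^{tB} =
  [-t^2*exp(-3*t)/2 - t*exp(-3*t) + exp(-3*t), -3*t^2*exp(-3*t)/2 - 2*t*exp(-3*t), t^2*exp(-3*t)/2 + t*exp(-3*t)]
  [-t*exp(-3*t), -3*t*exp(-3*t) + exp(-3*t), t*exp(-3*t)]
  [-t^2*exp(-3*t)/2 - 4*t*exp(-3*t), -3*t^2*exp(-3*t)/2 - 11*t*exp(-3*t), t^2*exp(-3*t)/2 + 4*t*exp(-3*t) + exp(-3*t)]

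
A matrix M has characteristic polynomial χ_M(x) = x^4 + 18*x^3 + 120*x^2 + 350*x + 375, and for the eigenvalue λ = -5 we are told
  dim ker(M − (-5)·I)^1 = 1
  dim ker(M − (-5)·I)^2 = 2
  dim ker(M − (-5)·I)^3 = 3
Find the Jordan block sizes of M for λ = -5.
Block sizes for λ = -5: [3]

From the dimensions of kernels of powers, the number of Jordan blocks of size at least j is d_j − d_{j−1} where d_j = dim ker(N^j) (with d_0 = 0). Computing the differences gives [1, 1, 1].
The number of blocks of size exactly k is (#blocks of size ≥ k) − (#blocks of size ≥ k + 1), so the partition is: 1 block(s) of size 3.
In nonincreasing order the block sizes are [3].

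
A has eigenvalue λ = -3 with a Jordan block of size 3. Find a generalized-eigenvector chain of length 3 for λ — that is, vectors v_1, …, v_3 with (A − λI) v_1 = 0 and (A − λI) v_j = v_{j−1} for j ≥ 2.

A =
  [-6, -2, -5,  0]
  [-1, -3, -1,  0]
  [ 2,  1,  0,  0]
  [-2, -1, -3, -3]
A Jordan chain for λ = -3 of length 3:
v_1 = (1, 1, -1, 1)ᵀ
v_2 = (-3, -1, 2, -2)ᵀ
v_3 = (1, 0, 0, 0)ᵀ

Let N = A − (-3)·I. We want v_3 with N^3 v_3 = 0 but N^2 v_3 ≠ 0; then v_{j-1} := N · v_j for j = 3, …, 2.

Pick v_3 = (1, 0, 0, 0)ᵀ.
Then v_2 = N · v_3 = (-3, -1, 2, -2)ᵀ.
Then v_1 = N · v_2 = (1, 1, -1, 1)ᵀ.

Sanity check: (A − (-3)·I) v_1 = (0, 0, 0, 0)ᵀ = 0. ✓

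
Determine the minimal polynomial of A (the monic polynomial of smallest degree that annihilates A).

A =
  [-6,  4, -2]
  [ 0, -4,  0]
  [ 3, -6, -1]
x^2 + 7*x + 12

The characteristic polynomial is χ_A(x) = (x + 3)*(x + 4)^2, so the eigenvalues are known. The minimal polynomial is
  m_A(x) = Π_λ (x − λ)^{k_λ}
where k_λ is the size of the *largest* Jordan block for λ (equivalently, the smallest k with (A − λI)^k v = 0 for every generalised eigenvector v of λ).

  λ = -4: largest Jordan block has size 1, contributing (x + 4)
  λ = -3: largest Jordan block has size 1, contributing (x + 3)

So m_A(x) = (x + 3)*(x + 4) = x^2 + 7*x + 12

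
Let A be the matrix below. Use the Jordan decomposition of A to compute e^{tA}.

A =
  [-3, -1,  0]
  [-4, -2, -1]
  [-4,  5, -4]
e^{tA} =
  [2*t^2*exp(-3*t) + exp(-3*t), -t^2*exp(-3*t)/2 - t*exp(-3*t), t^2*exp(-3*t)/2]
  [-4*t*exp(-3*t), t*exp(-3*t) + exp(-3*t), -t*exp(-3*t)]
  [-8*t^2*exp(-3*t) - 4*t*exp(-3*t), 2*t^2*exp(-3*t) + 5*t*exp(-3*t), -2*t^2*exp(-3*t) - t*exp(-3*t) + exp(-3*t)]

Strategy: write A = P · J · P⁻¹ where J is a Jordan canonical form, so e^{tA} = P · e^{tJ} · P⁻¹, and e^{tJ} can be computed block-by-block.

A has Jordan form
J =
  [-3,  1,  0]
  [ 0, -3,  1]
  [ 0,  0, -3]
(up to reordering of blocks).

Per-block formulas:
  For a 3×3 Jordan block J_3(-3): exp(t · J_3(-3)) = e^(-3t)·(I + t·N + (t^2/2)·N^2), where N is the 3×3 nilpotent shift.

After assembling e^{tJ} and conjugating by P, we get:

e^{tA} =
  [2*t^2*exp(-3*t) + exp(-3*t), -t^2*exp(-3*t)/2 - t*exp(-3*t), t^2*exp(-3*t)/2]
  [-4*t*exp(-3*t), t*exp(-3*t) + exp(-3*t), -t*exp(-3*t)]
  [-8*t^2*exp(-3*t) - 4*t*exp(-3*t), 2*t^2*exp(-3*t) + 5*t*exp(-3*t), -2*t^2*exp(-3*t) - t*exp(-3*t) + exp(-3*t)]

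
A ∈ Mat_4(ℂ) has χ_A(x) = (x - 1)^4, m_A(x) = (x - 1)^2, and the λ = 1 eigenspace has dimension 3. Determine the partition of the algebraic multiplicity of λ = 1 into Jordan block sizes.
Block sizes for λ = 1: [2, 1, 1]

Step 1 — from the characteristic polynomial, algebraic multiplicity of λ = 1 is 4. From dim ker(A − (1)·I) = 3, there are exactly 3 Jordan blocks for λ = 1.
Step 2 — from the minimal polynomial, the factor (x − 1)^2 tells us the largest block for λ = 1 has size 2.
Step 3 — with total size 4, 3 blocks, and largest block 2, the block sizes (in nonincreasing order) are [2, 1, 1].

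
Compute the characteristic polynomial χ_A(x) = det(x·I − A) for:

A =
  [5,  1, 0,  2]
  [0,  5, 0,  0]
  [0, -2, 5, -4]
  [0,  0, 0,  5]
x^4 - 20*x^3 + 150*x^2 - 500*x + 625

Expanding det(x·I − A) (e.g. by cofactor expansion or by noting that A is similar to its Jordan form J, which has the same characteristic polynomial as A) gives
  χ_A(x) = x^4 - 20*x^3 + 150*x^2 - 500*x + 625
which factors as (x - 5)^4. The eigenvalues (with algebraic multiplicities) are λ = 5 with multiplicity 4.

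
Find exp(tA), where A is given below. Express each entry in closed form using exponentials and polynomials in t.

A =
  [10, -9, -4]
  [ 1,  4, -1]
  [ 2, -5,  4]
e^{tA} =
  [-t^2*exp(6*t)/2 + 4*t*exp(6*t) + exp(6*t), t^2*exp(6*t) - 9*t*exp(6*t), t^2*exp(6*t)/2 - 4*t*exp(6*t)]
  [t*exp(6*t), -2*t*exp(6*t) + exp(6*t), -t*exp(6*t)]
  [-t^2*exp(6*t)/2 + 2*t*exp(6*t), t^2*exp(6*t) - 5*t*exp(6*t), t^2*exp(6*t)/2 - 2*t*exp(6*t) + exp(6*t)]

Strategy: write A = P · J · P⁻¹ where J is a Jordan canonical form, so e^{tA} = P · e^{tJ} · P⁻¹, and e^{tJ} can be computed block-by-block.

A has Jordan form
J =
  [6, 1, 0]
  [0, 6, 1]
  [0, 0, 6]
(up to reordering of blocks).

Per-block formulas:
  For a 3×3 Jordan block J_3(6): exp(t · J_3(6)) = e^(6t)·(I + t·N + (t^2/2)·N^2), where N is the 3×3 nilpotent shift.

After assembling e^{tJ} and conjugating by P, we get:

e^{tA} =
  [-t^2*exp(6*t)/2 + 4*t*exp(6*t) + exp(6*t), t^2*exp(6*t) - 9*t*exp(6*t), t^2*exp(6*t)/2 - 4*t*exp(6*t)]
  [t*exp(6*t), -2*t*exp(6*t) + exp(6*t), -t*exp(6*t)]
  [-t^2*exp(6*t)/2 + 2*t*exp(6*t), t^2*exp(6*t) - 5*t*exp(6*t), t^2*exp(6*t)/2 - 2*t*exp(6*t) + exp(6*t)]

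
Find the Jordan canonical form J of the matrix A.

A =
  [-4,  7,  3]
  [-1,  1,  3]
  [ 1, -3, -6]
J_3(-3)

The characteristic polynomial is
  det(x·I − A) = x^3 + 9*x^2 + 27*x + 27 = (x + 3)^3

Eigenvalues and multiplicities (the geometric multiplicity of λ is n − rank(A − λI), which equals the number of Jordan blocks for λ):
  λ = -3: algebraic multiplicity = 3, geometric multiplicity = 1

Determining the block sizes for each eigenvalue:
  λ = -3: one block (gm = 1), so the single block has size am = 3 → block sizes [3]

Assembling the blocks gives a Jordan form
J =
  [-3,  1,  0]
  [ 0, -3,  1]
  [ 0,  0, -3]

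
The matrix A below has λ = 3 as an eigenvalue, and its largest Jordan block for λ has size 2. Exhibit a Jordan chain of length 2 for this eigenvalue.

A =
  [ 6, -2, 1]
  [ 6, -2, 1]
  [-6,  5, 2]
A Jordan chain for λ = 3 of length 2:
v_1 = (1, 1, -1)ᵀ
v_2 = (1, 1, 0)ᵀ

Let N = A − (3)·I. We want v_2 with N^2 v_2 = 0 but N^1 v_2 ≠ 0; then v_{j-1} := N · v_j for j = 2, …, 2.

Pick v_2 = (1, 1, 0)ᵀ.
Then v_1 = N · v_2 = (1, 1, -1)ᵀ.

Sanity check: (A − (3)·I) v_1 = (0, 0, 0)ᵀ = 0. ✓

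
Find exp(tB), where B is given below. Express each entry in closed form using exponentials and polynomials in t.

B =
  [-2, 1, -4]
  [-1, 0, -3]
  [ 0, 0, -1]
e^{tB} =
  [-t*exp(-t) + exp(-t), t*exp(-t), t^2*exp(-t)/2 - 4*t*exp(-t)]
  [-t*exp(-t), t*exp(-t) + exp(-t), t^2*exp(-t)/2 - 3*t*exp(-t)]
  [0, 0, exp(-t)]

Strategy: write B = P · J · P⁻¹ where J is a Jordan canonical form, so e^{tB} = P · e^{tJ} · P⁻¹, and e^{tJ} can be computed block-by-block.

B has Jordan form
J =
  [-1,  1,  0]
  [ 0, -1,  1]
  [ 0,  0, -1]
(up to reordering of blocks).

Per-block formulas:
  For a 3×3 Jordan block J_3(-1): exp(t · J_3(-1)) = e^(-1t)·(I + t·N + (t^2/2)·N^2), where N is the 3×3 nilpotent shift.

After assembling e^{tJ} and conjugating by P, we get:

e^{tB} =
  [-t*exp(-t) + exp(-t), t*exp(-t), t^2*exp(-t)/2 - 4*t*exp(-t)]
  [-t*exp(-t), t*exp(-t) + exp(-t), t^2*exp(-t)/2 - 3*t*exp(-t)]
  [0, 0, exp(-t)]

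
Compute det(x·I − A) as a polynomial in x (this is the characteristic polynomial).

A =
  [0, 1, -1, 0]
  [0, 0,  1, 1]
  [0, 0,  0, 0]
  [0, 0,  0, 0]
x^4

Expanding det(x·I − A) (e.g. by cofactor expansion or by noting that A is similar to its Jordan form J, which has the same characteristic polynomial as A) gives
  χ_A(x) = x^4
which factors as x^4. The eigenvalues (with algebraic multiplicities) are λ = 0 with multiplicity 4.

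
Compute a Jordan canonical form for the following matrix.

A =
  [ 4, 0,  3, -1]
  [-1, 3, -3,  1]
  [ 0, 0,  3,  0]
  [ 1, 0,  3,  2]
J_2(3) ⊕ J_1(3) ⊕ J_1(3)

The characteristic polynomial is
  det(x·I − A) = x^4 - 12*x^3 + 54*x^2 - 108*x + 81 = (x - 3)^4

Eigenvalues and multiplicities (the geometric multiplicity of λ is n − rank(A − λI), which equals the number of Jordan blocks for λ):
  λ = 3: algebraic multiplicity = 4, geometric multiplicity = 3

Determining the block sizes for each eigenvalue:
  λ = 3: 3 blocks summing to 4 forces exactly one block of size 2 and the rest size 1 → block sizes [2, 1, 1]

Assembling the blocks gives a Jordan form
J =
  [3, 1, 0, 0]
  [0, 3, 0, 0]
  [0, 0, 3, 0]
  [0, 0, 0, 3]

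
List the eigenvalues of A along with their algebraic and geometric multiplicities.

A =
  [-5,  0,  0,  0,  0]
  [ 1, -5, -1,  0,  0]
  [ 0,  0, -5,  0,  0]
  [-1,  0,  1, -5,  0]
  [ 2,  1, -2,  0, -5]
λ = -5: alg = 5, geom = 3

Step 1 — factor the characteristic polynomial to read off the algebraic multiplicities:
  χ_A(x) = (x + 5)^5

Step 2 — compute geometric multiplicities via the rank-nullity identity g(λ) = n − rank(A − λI):
  rank(A − (-5)·I) = 2, so dim ker(A − (-5)·I) = n − 2 = 3

Summary:
  λ = -5: algebraic multiplicity = 5, geometric multiplicity = 3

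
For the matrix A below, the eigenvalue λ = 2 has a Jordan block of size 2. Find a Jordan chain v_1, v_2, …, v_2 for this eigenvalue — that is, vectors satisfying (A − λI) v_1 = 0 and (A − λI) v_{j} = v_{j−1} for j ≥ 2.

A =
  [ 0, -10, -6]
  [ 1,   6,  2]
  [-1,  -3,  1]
A Jordan chain for λ = 2 of length 2:
v_1 = (-2, 1, -1)ᵀ
v_2 = (1, 0, 0)ᵀ

Let N = A − (2)·I. We want v_2 with N^2 v_2 = 0 but N^1 v_2 ≠ 0; then v_{j-1} := N · v_j for j = 2, …, 2.

Pick v_2 = (1, 0, 0)ᵀ.
Then v_1 = N · v_2 = (-2, 1, -1)ᵀ.

Sanity check: (A − (2)·I) v_1 = (0, 0, 0)ᵀ = 0. ✓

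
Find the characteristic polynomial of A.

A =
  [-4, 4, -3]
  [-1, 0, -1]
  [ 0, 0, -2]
x^3 + 6*x^2 + 12*x + 8

Expanding det(x·I − A) (e.g. by cofactor expansion or by noting that A is similar to its Jordan form J, which has the same characteristic polynomial as A) gives
  χ_A(x) = x^3 + 6*x^2 + 12*x + 8
which factors as (x + 2)^3. The eigenvalues (with algebraic multiplicities) are λ = -2 with multiplicity 3.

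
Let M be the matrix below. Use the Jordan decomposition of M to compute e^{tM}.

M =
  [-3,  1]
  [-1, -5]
e^{tM} =
  [t*exp(-4*t) + exp(-4*t), t*exp(-4*t)]
  [-t*exp(-4*t), -t*exp(-4*t) + exp(-4*t)]

Strategy: write M = P · J · P⁻¹ where J is a Jordan canonical form, so e^{tM} = P · e^{tJ} · P⁻¹, and e^{tJ} can be computed block-by-block.

M has Jordan form
J =
  [-4,  1]
  [ 0, -4]
(up to reordering of blocks).

Per-block formulas:
  For a 2×2 Jordan block J_2(-4): exp(t · J_2(-4)) = e^(-4t)·(I + t·N), where N is the 2×2 nilpotent shift.

After assembling e^{tJ} and conjugating by P, we get:

e^{tM} =
  [t*exp(-4*t) + exp(-4*t), t*exp(-4*t)]
  [-t*exp(-4*t), -t*exp(-4*t) + exp(-4*t)]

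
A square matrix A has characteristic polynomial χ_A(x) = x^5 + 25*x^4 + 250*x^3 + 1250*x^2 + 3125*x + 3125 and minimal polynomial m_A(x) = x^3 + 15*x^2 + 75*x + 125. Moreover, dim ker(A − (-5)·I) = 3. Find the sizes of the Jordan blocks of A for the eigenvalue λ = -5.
Block sizes for λ = -5: [3, 1, 1]

Step 1 — from the characteristic polynomial, algebraic multiplicity of λ = -5 is 5. From dim ker(A − (-5)·I) = 3, there are exactly 3 Jordan blocks for λ = -5.
Step 2 — from the minimal polynomial, the factor (x + 5)^3 tells us the largest block for λ = -5 has size 3.
Step 3 — with total size 5, 3 blocks, and largest block 3, the block sizes (in nonincreasing order) are [3, 1, 1].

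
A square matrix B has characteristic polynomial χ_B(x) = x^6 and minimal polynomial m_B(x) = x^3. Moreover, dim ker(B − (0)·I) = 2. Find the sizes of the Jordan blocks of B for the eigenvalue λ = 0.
Block sizes for λ = 0: [3, 3]

Step 1 — from the characteristic polynomial, algebraic multiplicity of λ = 0 is 6. From dim ker(B − (0)·I) = 2, there are exactly 2 Jordan blocks for λ = 0.
Step 2 — from the minimal polynomial, the factor (x − 0)^3 tells us the largest block for λ = 0 has size 3.
Step 3 — with total size 6, 2 blocks, and largest block 3, the block sizes (in nonincreasing order) are [3, 3].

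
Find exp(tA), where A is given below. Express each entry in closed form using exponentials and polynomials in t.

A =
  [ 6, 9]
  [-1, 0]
e^{tA} =
  [3*t*exp(3*t) + exp(3*t), 9*t*exp(3*t)]
  [-t*exp(3*t), -3*t*exp(3*t) + exp(3*t)]

Strategy: write A = P · J · P⁻¹ where J is a Jordan canonical form, so e^{tA} = P · e^{tJ} · P⁻¹, and e^{tJ} can be computed block-by-block.

A has Jordan form
J =
  [3, 1]
  [0, 3]
(up to reordering of blocks).

Per-block formulas:
  For a 2×2 Jordan block J_2(3): exp(t · J_2(3)) = e^(3t)·(I + t·N), where N is the 2×2 nilpotent shift.

After assembling e^{tJ} and conjugating by P, we get:

e^{tA} =
  [3*t*exp(3*t) + exp(3*t), 9*t*exp(3*t)]
  [-t*exp(3*t), -3*t*exp(3*t) + exp(3*t)]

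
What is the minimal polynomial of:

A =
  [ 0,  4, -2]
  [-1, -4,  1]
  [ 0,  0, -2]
x^2 + 4*x + 4

The characteristic polynomial is χ_A(x) = (x + 2)^3, so the eigenvalues are known. The minimal polynomial is
  m_A(x) = Π_λ (x − λ)^{k_λ}
where k_λ is the size of the *largest* Jordan block for λ (equivalently, the smallest k with (A − λI)^k v = 0 for every generalised eigenvector v of λ).

  λ = -2: largest Jordan block has size 2, contributing (x + 2)^2

So m_A(x) = (x + 2)^2 = x^2 + 4*x + 4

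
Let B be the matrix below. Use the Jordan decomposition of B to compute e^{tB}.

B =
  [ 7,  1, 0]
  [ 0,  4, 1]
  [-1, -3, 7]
e^{tB} =
  [t^2*exp(6*t)/2 + t*exp(6*t) + exp(6*t), -t^2*exp(6*t)/2 + t*exp(6*t), t^2*exp(6*t)/2]
  [-t^2*exp(6*t)/2, t^2*exp(6*t)/2 - 2*t*exp(6*t) + exp(6*t), -t^2*exp(6*t)/2 + t*exp(6*t)]
  [-t^2*exp(6*t) - t*exp(6*t), t^2*exp(6*t) - 3*t*exp(6*t), -t^2*exp(6*t) + t*exp(6*t) + exp(6*t)]

Strategy: write B = P · J · P⁻¹ where J is a Jordan canonical form, so e^{tB} = P · e^{tJ} · P⁻¹, and e^{tJ} can be computed block-by-block.

B has Jordan form
J =
  [6, 1, 0]
  [0, 6, 1]
  [0, 0, 6]
(up to reordering of blocks).

Per-block formulas:
  For a 3×3 Jordan block J_3(6): exp(t · J_3(6)) = e^(6t)·(I + t·N + (t^2/2)·N^2), where N is the 3×3 nilpotent shift.

After assembling e^{tJ} and conjugating by P, we get:

e^{tB} =
  [t^2*exp(6*t)/2 + t*exp(6*t) + exp(6*t), -t^2*exp(6*t)/2 + t*exp(6*t), t^2*exp(6*t)/2]
  [-t^2*exp(6*t)/2, t^2*exp(6*t)/2 - 2*t*exp(6*t) + exp(6*t), -t^2*exp(6*t)/2 + t*exp(6*t)]
  [-t^2*exp(6*t) - t*exp(6*t), t^2*exp(6*t) - 3*t*exp(6*t), -t^2*exp(6*t) + t*exp(6*t) + exp(6*t)]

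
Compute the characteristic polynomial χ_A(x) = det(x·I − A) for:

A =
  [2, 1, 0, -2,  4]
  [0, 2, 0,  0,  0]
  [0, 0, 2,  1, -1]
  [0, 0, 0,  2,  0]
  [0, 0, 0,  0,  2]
x^5 - 10*x^4 + 40*x^3 - 80*x^2 + 80*x - 32

Expanding det(x·I − A) (e.g. by cofactor expansion or by noting that A is similar to its Jordan form J, which has the same characteristic polynomial as A) gives
  χ_A(x) = x^5 - 10*x^4 + 40*x^3 - 80*x^2 + 80*x - 32
which factors as (x - 2)^5. The eigenvalues (with algebraic multiplicities) are λ = 2 with multiplicity 5.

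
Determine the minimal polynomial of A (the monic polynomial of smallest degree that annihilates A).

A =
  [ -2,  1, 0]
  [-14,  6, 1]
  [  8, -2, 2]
x^3 - 6*x^2 + 12*x - 8

The characteristic polynomial is χ_A(x) = (x - 2)^3, so the eigenvalues are known. The minimal polynomial is
  m_A(x) = Π_λ (x − λ)^{k_λ}
where k_λ is the size of the *largest* Jordan block for λ (equivalently, the smallest k with (A − λI)^k v = 0 for every generalised eigenvector v of λ).

  λ = 2: largest Jordan block has size 3, contributing (x − 2)^3

So m_A(x) = (x - 2)^3 = x^3 - 6*x^2 + 12*x - 8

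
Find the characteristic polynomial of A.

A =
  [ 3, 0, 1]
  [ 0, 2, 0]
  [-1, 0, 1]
x^3 - 6*x^2 + 12*x - 8

Expanding det(x·I − A) (e.g. by cofactor expansion or by noting that A is similar to its Jordan form J, which has the same characteristic polynomial as A) gives
  χ_A(x) = x^3 - 6*x^2 + 12*x - 8
which factors as (x - 2)^3. The eigenvalues (with algebraic multiplicities) are λ = 2 with multiplicity 3.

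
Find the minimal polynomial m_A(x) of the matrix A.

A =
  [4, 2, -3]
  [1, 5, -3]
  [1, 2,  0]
x^2 - 6*x + 9

The characteristic polynomial is χ_A(x) = (x - 3)^3, so the eigenvalues are known. The minimal polynomial is
  m_A(x) = Π_λ (x − λ)^{k_λ}
where k_λ is the size of the *largest* Jordan block for λ (equivalently, the smallest k with (A − λI)^k v = 0 for every generalised eigenvector v of λ).

  λ = 3: largest Jordan block has size 2, contributing (x − 3)^2

So m_A(x) = (x - 3)^2 = x^2 - 6*x + 9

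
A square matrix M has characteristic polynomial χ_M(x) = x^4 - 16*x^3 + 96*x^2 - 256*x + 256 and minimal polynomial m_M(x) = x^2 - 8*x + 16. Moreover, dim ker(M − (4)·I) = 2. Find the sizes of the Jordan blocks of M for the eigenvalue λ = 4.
Block sizes for λ = 4: [2, 2]

Step 1 — from the characteristic polynomial, algebraic multiplicity of λ = 4 is 4. From dim ker(M − (4)·I) = 2, there are exactly 2 Jordan blocks for λ = 4.
Step 2 — from the minimal polynomial, the factor (x − 4)^2 tells us the largest block for λ = 4 has size 2.
Step 3 — with total size 4, 2 blocks, and largest block 2, the block sizes (in nonincreasing order) are [2, 2].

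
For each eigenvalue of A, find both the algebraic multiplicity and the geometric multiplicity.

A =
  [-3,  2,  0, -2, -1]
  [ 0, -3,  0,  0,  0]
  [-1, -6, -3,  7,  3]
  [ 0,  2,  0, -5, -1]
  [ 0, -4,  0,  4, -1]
λ = -3: alg = 5, geom = 3

Step 1 — factor the characteristic polynomial to read off the algebraic multiplicities:
  χ_A(x) = (x + 3)^5

Step 2 — compute geometric multiplicities via the rank-nullity identity g(λ) = n − rank(A − λI):
  rank(A − (-3)·I) = 2, so dim ker(A − (-3)·I) = n − 2 = 3

Summary:
  λ = -3: algebraic multiplicity = 5, geometric multiplicity = 3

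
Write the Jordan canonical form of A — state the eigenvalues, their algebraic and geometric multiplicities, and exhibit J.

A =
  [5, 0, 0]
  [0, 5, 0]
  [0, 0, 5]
J_1(5) ⊕ J_1(5) ⊕ J_1(5)

The characteristic polynomial is
  det(x·I − A) = x^3 - 15*x^2 + 75*x - 125 = (x - 5)^3

Eigenvalues and multiplicities (the geometric multiplicity of λ is n − rank(A − λI), which equals the number of Jordan blocks for λ):
  λ = 5: algebraic multiplicity = 3, geometric multiplicity = 3

Determining the block sizes for each eigenvalue:
  λ = 5: gm = am = 3, so every block has size 1 → block sizes [1, 1, 1]

Assembling the blocks gives a Jordan form
J =
  [5, 0, 0]
  [0, 5, 0]
  [0, 0, 5]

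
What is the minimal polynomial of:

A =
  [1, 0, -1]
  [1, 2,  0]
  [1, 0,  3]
x^3 - 6*x^2 + 12*x - 8

The characteristic polynomial is χ_A(x) = (x - 2)^3, so the eigenvalues are known. The minimal polynomial is
  m_A(x) = Π_λ (x − λ)^{k_λ}
where k_λ is the size of the *largest* Jordan block for λ (equivalently, the smallest k with (A − λI)^k v = 0 for every generalised eigenvector v of λ).

  λ = 2: largest Jordan block has size 3, contributing (x − 2)^3

So m_A(x) = (x - 2)^3 = x^3 - 6*x^2 + 12*x - 8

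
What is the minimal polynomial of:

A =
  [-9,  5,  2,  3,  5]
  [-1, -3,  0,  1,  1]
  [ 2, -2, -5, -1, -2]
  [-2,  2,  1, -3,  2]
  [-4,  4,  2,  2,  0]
x^3 + 12*x^2 + 48*x + 64

The characteristic polynomial is χ_A(x) = (x + 4)^5, so the eigenvalues are known. The minimal polynomial is
  m_A(x) = Π_λ (x − λ)^{k_λ}
where k_λ is the size of the *largest* Jordan block for λ (equivalently, the smallest k with (A − λI)^k v = 0 for every generalised eigenvector v of λ).

  λ = -4: largest Jordan block has size 3, contributing (x + 4)^3

So m_A(x) = (x + 4)^3 = x^3 + 12*x^2 + 48*x + 64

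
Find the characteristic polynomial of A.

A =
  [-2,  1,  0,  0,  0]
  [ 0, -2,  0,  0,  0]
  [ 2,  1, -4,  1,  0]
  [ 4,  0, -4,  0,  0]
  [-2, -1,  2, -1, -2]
x^5 + 10*x^4 + 40*x^3 + 80*x^2 + 80*x + 32

Expanding det(x·I − A) (e.g. by cofactor expansion or by noting that A is similar to its Jordan form J, which has the same characteristic polynomial as A) gives
  χ_A(x) = x^5 + 10*x^4 + 40*x^3 + 80*x^2 + 80*x + 32
which factors as (x + 2)^5. The eigenvalues (with algebraic multiplicities) are λ = -2 with multiplicity 5.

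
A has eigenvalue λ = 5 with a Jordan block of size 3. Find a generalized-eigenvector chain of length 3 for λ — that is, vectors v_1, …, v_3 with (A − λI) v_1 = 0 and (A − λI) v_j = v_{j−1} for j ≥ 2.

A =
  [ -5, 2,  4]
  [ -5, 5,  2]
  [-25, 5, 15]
A Jordan chain for λ = 5 of length 3:
v_1 = (-10, 0, -25)ᵀ
v_2 = (-10, -5, -25)ᵀ
v_3 = (1, 0, 0)ᵀ

Let N = A − (5)·I. We want v_3 with N^3 v_3 = 0 but N^2 v_3 ≠ 0; then v_{j-1} := N · v_j for j = 3, …, 2.

Pick v_3 = (1, 0, 0)ᵀ.
Then v_2 = N · v_3 = (-10, -5, -25)ᵀ.
Then v_1 = N · v_2 = (-10, 0, -25)ᵀ.

Sanity check: (A − (5)·I) v_1 = (0, 0, 0)ᵀ = 0. ✓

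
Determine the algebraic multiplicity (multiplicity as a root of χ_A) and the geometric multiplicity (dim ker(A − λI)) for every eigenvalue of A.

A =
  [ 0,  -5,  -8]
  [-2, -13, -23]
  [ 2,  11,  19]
λ = 2: alg = 3, geom = 1

Step 1 — factor the characteristic polynomial to read off the algebraic multiplicities:
  χ_A(x) = (x - 2)^3

Step 2 — compute geometric multiplicities via the rank-nullity identity g(λ) = n − rank(A − λI):
  rank(A − (2)·I) = 2, so dim ker(A − (2)·I) = n − 2 = 1

Summary:
  λ = 2: algebraic multiplicity = 3, geometric multiplicity = 1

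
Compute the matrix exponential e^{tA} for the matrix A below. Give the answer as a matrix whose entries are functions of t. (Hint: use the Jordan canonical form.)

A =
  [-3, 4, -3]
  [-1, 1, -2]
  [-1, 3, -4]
e^{tA} =
  [-t*exp(-2*t) + exp(-2*t), -t^2*exp(-2*t)/2 + 4*t*exp(-2*t), t^2*exp(-2*t)/2 - 3*t*exp(-2*t)]
  [-t*exp(-2*t), -t^2*exp(-2*t)/2 + 3*t*exp(-2*t) + exp(-2*t), t^2*exp(-2*t)/2 - 2*t*exp(-2*t)]
  [-t*exp(-2*t), -t^2*exp(-2*t)/2 + 3*t*exp(-2*t), t^2*exp(-2*t)/2 - 2*t*exp(-2*t) + exp(-2*t)]

Strategy: write A = P · J · P⁻¹ where J is a Jordan canonical form, so e^{tA} = P · e^{tJ} · P⁻¹, and e^{tJ} can be computed block-by-block.

A has Jordan form
J =
  [-2,  1,  0]
  [ 0, -2,  1]
  [ 0,  0, -2]
(up to reordering of blocks).

Per-block formulas:
  For a 3×3 Jordan block J_3(-2): exp(t · J_3(-2)) = e^(-2t)·(I + t·N + (t^2/2)·N^2), where N is the 3×3 nilpotent shift.

After assembling e^{tJ} and conjugating by P, we get:

e^{tA} =
  [-t*exp(-2*t) + exp(-2*t), -t^2*exp(-2*t)/2 + 4*t*exp(-2*t), t^2*exp(-2*t)/2 - 3*t*exp(-2*t)]
  [-t*exp(-2*t), -t^2*exp(-2*t)/2 + 3*t*exp(-2*t) + exp(-2*t), t^2*exp(-2*t)/2 - 2*t*exp(-2*t)]
  [-t*exp(-2*t), -t^2*exp(-2*t)/2 + 3*t*exp(-2*t), t^2*exp(-2*t)/2 - 2*t*exp(-2*t) + exp(-2*t)]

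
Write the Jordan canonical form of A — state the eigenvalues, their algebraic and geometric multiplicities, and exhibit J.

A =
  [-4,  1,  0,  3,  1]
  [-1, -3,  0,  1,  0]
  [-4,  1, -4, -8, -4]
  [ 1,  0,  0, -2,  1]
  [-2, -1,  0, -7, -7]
J_3(-4) ⊕ J_2(-4)

The characteristic polynomial is
  det(x·I − A) = x^5 + 20*x^4 + 160*x^3 + 640*x^2 + 1280*x + 1024 = (x + 4)^5

Eigenvalues and multiplicities (the geometric multiplicity of λ is n − rank(A − λI), which equals the number of Jordan blocks for λ):
  λ = -4: algebraic multiplicity = 5, geometric multiplicity = 2

Determining the block sizes for each eigenvalue:
  λ = -4: with am = 5 and gm = 2, the partition is not yet determined (e.g. several partitions of 5 into 2 parts exist). Let N = A − (-4)·I. Computing rank(N^1) = 3, rank(N^2) = 1, rank(N^3) = 0; the number of blocks of size ≥ j is rank(N^{j−1}) − rank(N^j), giving [2, 2, 1]. So we have 1 block(s) of size 3, 1 block(s) of size 2 → block sizes [3, 2]

Assembling the blocks gives a Jordan form
J =
  [-4,  1,  0,  0,  0]
  [ 0, -4,  1,  0,  0]
  [ 0,  0, -4,  0,  0]
  [ 0,  0,  0, -4,  1]
  [ 0,  0,  0,  0, -4]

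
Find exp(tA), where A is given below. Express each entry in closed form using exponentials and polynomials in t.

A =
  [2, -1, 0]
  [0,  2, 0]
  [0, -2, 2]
e^{tA} =
  [exp(2*t), -t*exp(2*t), 0]
  [0, exp(2*t), 0]
  [0, -2*t*exp(2*t), exp(2*t)]

Strategy: write A = P · J · P⁻¹ where J is a Jordan canonical form, so e^{tA} = P · e^{tJ} · P⁻¹, and e^{tJ} can be computed block-by-block.

A has Jordan form
J =
  [2, 1, 0]
  [0, 2, 0]
  [0, 0, 2]
(up to reordering of blocks).

Per-block formulas:
  For a 1×1 block at λ = 2: exp(t · [2]) = [e^(2t)].
  For a 2×2 Jordan block J_2(2): exp(t · J_2(2)) = e^(2t)·(I + t·N), where N is the 2×2 nilpotent shift.

After assembling e^{tJ} and conjugating by P, we get:

e^{tA} =
  [exp(2*t), -t*exp(2*t), 0]
  [0, exp(2*t), 0]
  [0, -2*t*exp(2*t), exp(2*t)]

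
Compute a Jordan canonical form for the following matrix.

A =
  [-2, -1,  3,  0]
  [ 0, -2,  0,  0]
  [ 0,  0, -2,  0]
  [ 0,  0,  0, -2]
J_2(-2) ⊕ J_1(-2) ⊕ J_1(-2)

The characteristic polynomial is
  det(x·I − A) = x^4 + 8*x^3 + 24*x^2 + 32*x + 16 = (x + 2)^4

Eigenvalues and multiplicities (the geometric multiplicity of λ is n − rank(A − λI), which equals the number of Jordan blocks for λ):
  λ = -2: algebraic multiplicity = 4, geometric multiplicity = 3

Determining the block sizes for each eigenvalue:
  λ = -2: 3 blocks summing to 4 forces exactly one block of size 2 and the rest size 1 → block sizes [2, 1, 1]

Assembling the blocks gives a Jordan form
J =
  [-2,  1,  0,  0]
  [ 0, -2,  0,  0]
  [ 0,  0, -2,  0]
  [ 0,  0,  0, -2]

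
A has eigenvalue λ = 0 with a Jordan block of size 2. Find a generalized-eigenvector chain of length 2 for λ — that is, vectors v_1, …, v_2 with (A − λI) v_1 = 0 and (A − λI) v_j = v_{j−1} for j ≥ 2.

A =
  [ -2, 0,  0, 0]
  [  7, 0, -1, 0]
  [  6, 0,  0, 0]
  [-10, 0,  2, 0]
A Jordan chain for λ = 0 of length 2:
v_1 = (0, -1, 0, 2)ᵀ
v_2 = (0, 0, 1, 0)ᵀ

Let N = A − (0)·I. We want v_2 with N^2 v_2 = 0 but N^1 v_2 ≠ 0; then v_{j-1} := N · v_j for j = 2, …, 2.

Pick v_2 = (0, 0, 1, 0)ᵀ.
Then v_1 = N · v_2 = (0, -1, 0, 2)ᵀ.

Sanity check: (A − (0)·I) v_1 = (0, 0, 0, 0)ᵀ = 0. ✓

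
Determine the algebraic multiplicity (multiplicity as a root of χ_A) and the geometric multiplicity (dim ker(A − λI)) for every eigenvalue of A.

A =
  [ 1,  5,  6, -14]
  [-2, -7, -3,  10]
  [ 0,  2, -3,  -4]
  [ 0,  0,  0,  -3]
λ = -3: alg = 4, geom = 2

Step 1 — factor the characteristic polynomial to read off the algebraic multiplicities:
  χ_A(x) = (x + 3)^4

Step 2 — compute geometric multiplicities via the rank-nullity identity g(λ) = n − rank(A − λI):
  rank(A − (-3)·I) = 2, so dim ker(A − (-3)·I) = n − 2 = 2

Summary:
  λ = -3: algebraic multiplicity = 4, geometric multiplicity = 2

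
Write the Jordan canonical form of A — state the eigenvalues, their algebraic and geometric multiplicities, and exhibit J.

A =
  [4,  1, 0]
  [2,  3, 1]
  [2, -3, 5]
J_3(4)

The characteristic polynomial is
  det(x·I − A) = x^3 - 12*x^2 + 48*x - 64 = (x - 4)^3

Eigenvalues and multiplicities (the geometric multiplicity of λ is n − rank(A − λI), which equals the number of Jordan blocks for λ):
  λ = 4: algebraic multiplicity = 3, geometric multiplicity = 1

Determining the block sizes for each eigenvalue:
  λ = 4: one block (gm = 1), so the single block has size am = 3 → block sizes [3]

Assembling the blocks gives a Jordan form
J =
  [4, 1, 0]
  [0, 4, 1]
  [0, 0, 4]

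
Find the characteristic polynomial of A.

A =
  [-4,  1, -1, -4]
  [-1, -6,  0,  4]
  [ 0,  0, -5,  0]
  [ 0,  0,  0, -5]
x^4 + 20*x^3 + 150*x^2 + 500*x + 625

Expanding det(x·I − A) (e.g. by cofactor expansion or by noting that A is similar to its Jordan form J, which has the same characteristic polynomial as A) gives
  χ_A(x) = x^4 + 20*x^3 + 150*x^2 + 500*x + 625
which factors as (x + 5)^4. The eigenvalues (with algebraic multiplicities) are λ = -5 with multiplicity 4.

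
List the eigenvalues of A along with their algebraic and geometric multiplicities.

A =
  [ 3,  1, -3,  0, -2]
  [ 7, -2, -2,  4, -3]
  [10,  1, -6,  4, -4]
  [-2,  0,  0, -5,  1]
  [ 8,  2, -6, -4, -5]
λ = -3: alg = 5, geom = 2

Step 1 — factor the characteristic polynomial to read off the algebraic multiplicities:
  χ_A(x) = (x + 3)^5

Step 2 — compute geometric multiplicities via the rank-nullity identity g(λ) = n − rank(A − λI):
  rank(A − (-3)·I) = 3, so dim ker(A − (-3)·I) = n − 3 = 2

Summary:
  λ = -3: algebraic multiplicity = 5, geometric multiplicity = 2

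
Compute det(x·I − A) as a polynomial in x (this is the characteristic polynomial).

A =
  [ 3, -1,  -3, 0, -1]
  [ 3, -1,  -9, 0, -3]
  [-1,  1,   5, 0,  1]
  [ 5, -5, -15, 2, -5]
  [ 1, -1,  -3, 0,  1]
x^5 - 10*x^4 + 40*x^3 - 80*x^2 + 80*x - 32

Expanding det(x·I − A) (e.g. by cofactor expansion or by noting that A is similar to its Jordan form J, which has the same characteristic polynomial as A) gives
  χ_A(x) = x^5 - 10*x^4 + 40*x^3 - 80*x^2 + 80*x - 32
which factors as (x - 2)^5. The eigenvalues (with algebraic multiplicities) are λ = 2 with multiplicity 5.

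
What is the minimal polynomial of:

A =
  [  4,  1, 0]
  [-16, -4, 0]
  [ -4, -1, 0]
x^2

The characteristic polynomial is χ_A(x) = x^3, so the eigenvalues are known. The minimal polynomial is
  m_A(x) = Π_λ (x − λ)^{k_λ}
where k_λ is the size of the *largest* Jordan block for λ (equivalently, the smallest k with (A − λI)^k v = 0 for every generalised eigenvector v of λ).

  λ = 0: largest Jordan block has size 2, contributing (x − 0)^2

So m_A(x) = x^2 = x^2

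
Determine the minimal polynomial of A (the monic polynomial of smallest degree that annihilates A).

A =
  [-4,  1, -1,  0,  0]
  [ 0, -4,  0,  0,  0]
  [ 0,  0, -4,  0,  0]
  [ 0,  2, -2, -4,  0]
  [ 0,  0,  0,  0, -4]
x^2 + 8*x + 16

The characteristic polynomial is χ_A(x) = (x + 4)^5, so the eigenvalues are known. The minimal polynomial is
  m_A(x) = Π_λ (x − λ)^{k_λ}
where k_λ is the size of the *largest* Jordan block for λ (equivalently, the smallest k with (A − λI)^k v = 0 for every generalised eigenvector v of λ).

  λ = -4: largest Jordan block has size 2, contributing (x + 4)^2

So m_A(x) = (x + 4)^2 = x^2 + 8*x + 16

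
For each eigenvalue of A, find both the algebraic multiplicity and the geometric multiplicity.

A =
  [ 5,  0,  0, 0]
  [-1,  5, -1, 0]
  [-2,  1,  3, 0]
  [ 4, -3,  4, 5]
λ = 4: alg = 2, geom = 1; λ = 5: alg = 2, geom = 2

Step 1 — factor the characteristic polynomial to read off the algebraic multiplicities:
  χ_A(x) = (x - 5)^2*(x - 4)^2

Step 2 — compute geometric multiplicities via the rank-nullity identity g(λ) = n − rank(A − λI):
  rank(A − (4)·I) = 3, so dim ker(A − (4)·I) = n − 3 = 1
  rank(A − (5)·I) = 2, so dim ker(A − (5)·I) = n − 2 = 2

Summary:
  λ = 4: algebraic multiplicity = 2, geometric multiplicity = 1
  λ = 5: algebraic multiplicity = 2, geometric multiplicity = 2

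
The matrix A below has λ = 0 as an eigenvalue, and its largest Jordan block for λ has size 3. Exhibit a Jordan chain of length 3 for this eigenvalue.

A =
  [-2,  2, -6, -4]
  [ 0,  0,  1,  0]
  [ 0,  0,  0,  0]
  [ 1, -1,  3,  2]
A Jordan chain for λ = 0 of length 3:
v_1 = (2, 0, 0, -1)ᵀ
v_2 = (-6, 1, 0, 3)ᵀ
v_3 = (0, 0, 1, 0)ᵀ

Let N = A − (0)·I. We want v_3 with N^3 v_3 = 0 but N^2 v_3 ≠ 0; then v_{j-1} := N · v_j for j = 3, …, 2.

Pick v_3 = (0, 0, 1, 0)ᵀ.
Then v_2 = N · v_3 = (-6, 1, 0, 3)ᵀ.
Then v_1 = N · v_2 = (2, 0, 0, -1)ᵀ.

Sanity check: (A − (0)·I) v_1 = (0, 0, 0, 0)ᵀ = 0. ✓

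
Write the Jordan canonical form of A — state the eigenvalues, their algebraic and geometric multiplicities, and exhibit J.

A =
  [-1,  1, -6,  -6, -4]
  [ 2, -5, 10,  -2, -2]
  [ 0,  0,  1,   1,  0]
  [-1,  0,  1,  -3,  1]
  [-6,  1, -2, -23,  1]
J_2(-5) ⊕ J_3(1)

The characteristic polynomial is
  det(x·I − A) = x^5 + 7*x^4 - 2*x^3 - 46*x^2 + 65*x - 25 = (x - 1)^3*(x + 5)^2

Eigenvalues and multiplicities (the geometric multiplicity of λ is n − rank(A − λI), which equals the number of Jordan blocks for λ):
  λ = -5: algebraic multiplicity = 2, geometric multiplicity = 1
  λ = 1: algebraic multiplicity = 3, geometric multiplicity = 1

Determining the block sizes for each eigenvalue:
  λ = -5: one block (gm = 1), so the single block has size am = 2 → block sizes [2]
  λ = 1: one block (gm = 1), so the single block has size am = 3 → block sizes [3]

Assembling the blocks gives a Jordan form
J =
  [-5,  1, 0, 0, 0]
  [ 0, -5, 0, 0, 0]
  [ 0,  0, 1, 1, 0]
  [ 0,  0, 0, 1, 1]
  [ 0,  0, 0, 0, 1]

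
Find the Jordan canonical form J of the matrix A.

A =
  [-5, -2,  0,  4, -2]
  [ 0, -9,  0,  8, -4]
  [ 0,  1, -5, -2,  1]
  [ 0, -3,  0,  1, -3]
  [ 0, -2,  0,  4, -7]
J_2(-5) ⊕ J_1(-5) ⊕ J_1(-5) ⊕ J_1(-5)

The characteristic polynomial is
  det(x·I − A) = x^5 + 25*x^4 + 250*x^3 + 1250*x^2 + 3125*x + 3125 = (x + 5)^5

Eigenvalues and multiplicities (the geometric multiplicity of λ is n − rank(A − λI), which equals the number of Jordan blocks for λ):
  λ = -5: algebraic multiplicity = 5, geometric multiplicity = 4

Determining the block sizes for each eigenvalue:
  λ = -5: 4 blocks summing to 5 forces exactly one block of size 2 and the rest size 1 → block sizes [2, 1, 1, 1]

Assembling the blocks gives a Jordan form
J =
  [-5,  1,  0,  0,  0]
  [ 0, -5,  0,  0,  0]
  [ 0,  0, -5,  0,  0]
  [ 0,  0,  0, -5,  0]
  [ 0,  0,  0,  0, -5]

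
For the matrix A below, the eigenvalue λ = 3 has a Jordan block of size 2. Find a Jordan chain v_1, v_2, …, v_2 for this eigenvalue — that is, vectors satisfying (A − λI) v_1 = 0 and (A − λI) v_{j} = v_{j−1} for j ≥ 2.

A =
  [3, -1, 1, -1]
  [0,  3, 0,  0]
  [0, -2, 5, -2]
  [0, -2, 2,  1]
A Jordan chain for λ = 3 of length 2:
v_1 = (-1, 0, -2, -2)ᵀ
v_2 = (0, 1, 0, 0)ᵀ

Let N = A − (3)·I. We want v_2 with N^2 v_2 = 0 but N^1 v_2 ≠ 0; then v_{j-1} := N · v_j for j = 2, …, 2.

Pick v_2 = (0, 1, 0, 0)ᵀ.
Then v_1 = N · v_2 = (-1, 0, -2, -2)ᵀ.

Sanity check: (A − (3)·I) v_1 = (0, 0, 0, 0)ᵀ = 0. ✓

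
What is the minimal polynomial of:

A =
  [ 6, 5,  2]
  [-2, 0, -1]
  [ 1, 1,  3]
x^3 - 9*x^2 + 27*x - 27

The characteristic polynomial is χ_A(x) = (x - 3)^3, so the eigenvalues are known. The minimal polynomial is
  m_A(x) = Π_λ (x − λ)^{k_λ}
where k_λ is the size of the *largest* Jordan block for λ (equivalently, the smallest k with (A − λI)^k v = 0 for every generalised eigenvector v of λ).

  λ = 3: largest Jordan block has size 3, contributing (x − 3)^3

So m_A(x) = (x - 3)^3 = x^3 - 9*x^2 + 27*x - 27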